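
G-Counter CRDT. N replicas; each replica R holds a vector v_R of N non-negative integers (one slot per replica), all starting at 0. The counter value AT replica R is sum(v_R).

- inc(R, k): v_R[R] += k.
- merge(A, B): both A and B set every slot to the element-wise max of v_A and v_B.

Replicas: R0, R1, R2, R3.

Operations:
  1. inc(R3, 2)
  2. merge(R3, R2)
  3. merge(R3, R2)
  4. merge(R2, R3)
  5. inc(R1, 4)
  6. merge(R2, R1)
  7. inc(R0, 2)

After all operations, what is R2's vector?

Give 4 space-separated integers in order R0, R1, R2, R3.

Op 1: inc R3 by 2 -> R3=(0,0,0,2) value=2
Op 2: merge R3<->R2 -> R3=(0,0,0,2) R2=(0,0,0,2)
Op 3: merge R3<->R2 -> R3=(0,0,0,2) R2=(0,0,0,2)
Op 4: merge R2<->R3 -> R2=(0,0,0,2) R3=(0,0,0,2)
Op 5: inc R1 by 4 -> R1=(0,4,0,0) value=4
Op 6: merge R2<->R1 -> R2=(0,4,0,2) R1=(0,4,0,2)
Op 7: inc R0 by 2 -> R0=(2,0,0,0) value=2

Answer: 0 4 0 2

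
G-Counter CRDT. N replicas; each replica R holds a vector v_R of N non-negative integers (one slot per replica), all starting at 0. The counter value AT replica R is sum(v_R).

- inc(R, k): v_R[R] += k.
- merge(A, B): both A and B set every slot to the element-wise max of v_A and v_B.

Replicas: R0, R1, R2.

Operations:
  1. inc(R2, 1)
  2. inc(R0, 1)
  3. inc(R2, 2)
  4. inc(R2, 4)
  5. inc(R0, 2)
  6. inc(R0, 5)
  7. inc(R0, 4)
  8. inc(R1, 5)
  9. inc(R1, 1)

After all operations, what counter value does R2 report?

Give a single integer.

Answer: 7

Derivation:
Op 1: inc R2 by 1 -> R2=(0,0,1) value=1
Op 2: inc R0 by 1 -> R0=(1,0,0) value=1
Op 3: inc R2 by 2 -> R2=(0,0,3) value=3
Op 4: inc R2 by 4 -> R2=(0,0,7) value=7
Op 5: inc R0 by 2 -> R0=(3,0,0) value=3
Op 6: inc R0 by 5 -> R0=(8,0,0) value=8
Op 7: inc R0 by 4 -> R0=(12,0,0) value=12
Op 8: inc R1 by 5 -> R1=(0,5,0) value=5
Op 9: inc R1 by 1 -> R1=(0,6,0) value=6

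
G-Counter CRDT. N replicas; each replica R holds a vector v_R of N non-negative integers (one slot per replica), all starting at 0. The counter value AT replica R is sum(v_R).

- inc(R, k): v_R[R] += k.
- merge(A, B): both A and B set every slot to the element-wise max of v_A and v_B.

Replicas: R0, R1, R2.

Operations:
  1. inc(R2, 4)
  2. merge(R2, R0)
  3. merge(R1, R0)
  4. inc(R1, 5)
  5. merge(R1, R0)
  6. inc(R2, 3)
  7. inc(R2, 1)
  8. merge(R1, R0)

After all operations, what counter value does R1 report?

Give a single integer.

Op 1: inc R2 by 4 -> R2=(0,0,4) value=4
Op 2: merge R2<->R0 -> R2=(0,0,4) R0=(0,0,4)
Op 3: merge R1<->R0 -> R1=(0,0,4) R0=(0,0,4)
Op 4: inc R1 by 5 -> R1=(0,5,4) value=9
Op 5: merge R1<->R0 -> R1=(0,5,4) R0=(0,5,4)
Op 6: inc R2 by 3 -> R2=(0,0,7) value=7
Op 7: inc R2 by 1 -> R2=(0,0,8) value=8
Op 8: merge R1<->R0 -> R1=(0,5,4) R0=(0,5,4)

Answer: 9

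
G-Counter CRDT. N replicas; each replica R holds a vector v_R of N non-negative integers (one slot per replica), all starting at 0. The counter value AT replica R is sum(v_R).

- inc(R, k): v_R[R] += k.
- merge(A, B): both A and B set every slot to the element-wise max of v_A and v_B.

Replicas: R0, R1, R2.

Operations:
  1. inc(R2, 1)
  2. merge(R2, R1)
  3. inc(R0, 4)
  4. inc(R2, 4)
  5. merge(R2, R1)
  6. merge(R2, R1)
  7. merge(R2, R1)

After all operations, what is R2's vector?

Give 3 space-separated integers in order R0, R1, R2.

Op 1: inc R2 by 1 -> R2=(0,0,1) value=1
Op 2: merge R2<->R1 -> R2=(0,0,1) R1=(0,0,1)
Op 3: inc R0 by 4 -> R0=(4,0,0) value=4
Op 4: inc R2 by 4 -> R2=(0,0,5) value=5
Op 5: merge R2<->R1 -> R2=(0,0,5) R1=(0,0,5)
Op 6: merge R2<->R1 -> R2=(0,0,5) R1=(0,0,5)
Op 7: merge R2<->R1 -> R2=(0,0,5) R1=(0,0,5)

Answer: 0 0 5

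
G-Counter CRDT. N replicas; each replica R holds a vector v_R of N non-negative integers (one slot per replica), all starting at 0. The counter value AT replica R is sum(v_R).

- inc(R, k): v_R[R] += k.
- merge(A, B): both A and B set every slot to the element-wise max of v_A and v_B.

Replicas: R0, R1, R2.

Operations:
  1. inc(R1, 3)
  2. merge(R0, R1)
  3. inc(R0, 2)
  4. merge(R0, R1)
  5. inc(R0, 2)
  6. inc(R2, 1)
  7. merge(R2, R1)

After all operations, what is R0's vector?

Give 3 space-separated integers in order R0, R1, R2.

Answer: 4 3 0

Derivation:
Op 1: inc R1 by 3 -> R1=(0,3,0) value=3
Op 2: merge R0<->R1 -> R0=(0,3,0) R1=(0,3,0)
Op 3: inc R0 by 2 -> R0=(2,3,0) value=5
Op 4: merge R0<->R1 -> R0=(2,3,0) R1=(2,3,0)
Op 5: inc R0 by 2 -> R0=(4,3,0) value=7
Op 6: inc R2 by 1 -> R2=(0,0,1) value=1
Op 7: merge R2<->R1 -> R2=(2,3,1) R1=(2,3,1)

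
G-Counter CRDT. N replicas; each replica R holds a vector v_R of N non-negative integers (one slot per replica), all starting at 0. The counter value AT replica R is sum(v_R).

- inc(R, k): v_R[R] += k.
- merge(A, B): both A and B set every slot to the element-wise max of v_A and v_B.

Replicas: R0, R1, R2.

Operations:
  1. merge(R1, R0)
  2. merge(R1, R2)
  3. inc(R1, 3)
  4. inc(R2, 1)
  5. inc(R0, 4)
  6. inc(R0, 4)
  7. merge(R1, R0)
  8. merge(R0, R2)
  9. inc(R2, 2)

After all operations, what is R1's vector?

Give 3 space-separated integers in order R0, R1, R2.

Op 1: merge R1<->R0 -> R1=(0,0,0) R0=(0,0,0)
Op 2: merge R1<->R2 -> R1=(0,0,0) R2=(0,0,0)
Op 3: inc R1 by 3 -> R1=(0,3,0) value=3
Op 4: inc R2 by 1 -> R2=(0,0,1) value=1
Op 5: inc R0 by 4 -> R0=(4,0,0) value=4
Op 6: inc R0 by 4 -> R0=(8,0,0) value=8
Op 7: merge R1<->R0 -> R1=(8,3,0) R0=(8,3,0)
Op 8: merge R0<->R2 -> R0=(8,3,1) R2=(8,3,1)
Op 9: inc R2 by 2 -> R2=(8,3,3) value=14

Answer: 8 3 0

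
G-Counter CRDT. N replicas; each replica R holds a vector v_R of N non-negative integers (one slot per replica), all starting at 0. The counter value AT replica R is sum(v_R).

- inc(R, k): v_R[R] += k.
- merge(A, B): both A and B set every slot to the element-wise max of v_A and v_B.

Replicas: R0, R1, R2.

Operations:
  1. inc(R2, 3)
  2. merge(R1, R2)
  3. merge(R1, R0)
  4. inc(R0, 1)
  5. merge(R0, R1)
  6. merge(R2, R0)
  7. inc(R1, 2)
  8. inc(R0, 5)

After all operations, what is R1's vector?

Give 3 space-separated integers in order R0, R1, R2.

Op 1: inc R2 by 3 -> R2=(0,0,3) value=3
Op 2: merge R1<->R2 -> R1=(0,0,3) R2=(0,0,3)
Op 3: merge R1<->R0 -> R1=(0,0,3) R0=(0,0,3)
Op 4: inc R0 by 1 -> R0=(1,0,3) value=4
Op 5: merge R0<->R1 -> R0=(1,0,3) R1=(1,0,3)
Op 6: merge R2<->R0 -> R2=(1,0,3) R0=(1,0,3)
Op 7: inc R1 by 2 -> R1=(1,2,3) value=6
Op 8: inc R0 by 5 -> R0=(6,0,3) value=9

Answer: 1 2 3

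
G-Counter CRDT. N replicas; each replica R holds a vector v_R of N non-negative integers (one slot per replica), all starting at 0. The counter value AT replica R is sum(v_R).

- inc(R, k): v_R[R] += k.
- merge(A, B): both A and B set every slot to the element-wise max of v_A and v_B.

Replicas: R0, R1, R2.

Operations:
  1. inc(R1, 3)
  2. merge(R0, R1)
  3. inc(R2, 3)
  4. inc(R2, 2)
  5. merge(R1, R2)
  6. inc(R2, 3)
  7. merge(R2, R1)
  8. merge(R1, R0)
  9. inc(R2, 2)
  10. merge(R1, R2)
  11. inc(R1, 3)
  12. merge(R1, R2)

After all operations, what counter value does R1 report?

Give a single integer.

Answer: 16

Derivation:
Op 1: inc R1 by 3 -> R1=(0,3,0) value=3
Op 2: merge R0<->R1 -> R0=(0,3,0) R1=(0,3,0)
Op 3: inc R2 by 3 -> R2=(0,0,3) value=3
Op 4: inc R2 by 2 -> R2=(0,0,5) value=5
Op 5: merge R1<->R2 -> R1=(0,3,5) R2=(0,3,5)
Op 6: inc R2 by 3 -> R2=(0,3,8) value=11
Op 7: merge R2<->R1 -> R2=(0,3,8) R1=(0,3,8)
Op 8: merge R1<->R0 -> R1=(0,3,8) R0=(0,3,8)
Op 9: inc R2 by 2 -> R2=(0,3,10) value=13
Op 10: merge R1<->R2 -> R1=(0,3,10) R2=(0,3,10)
Op 11: inc R1 by 3 -> R1=(0,6,10) value=16
Op 12: merge R1<->R2 -> R1=(0,6,10) R2=(0,6,10)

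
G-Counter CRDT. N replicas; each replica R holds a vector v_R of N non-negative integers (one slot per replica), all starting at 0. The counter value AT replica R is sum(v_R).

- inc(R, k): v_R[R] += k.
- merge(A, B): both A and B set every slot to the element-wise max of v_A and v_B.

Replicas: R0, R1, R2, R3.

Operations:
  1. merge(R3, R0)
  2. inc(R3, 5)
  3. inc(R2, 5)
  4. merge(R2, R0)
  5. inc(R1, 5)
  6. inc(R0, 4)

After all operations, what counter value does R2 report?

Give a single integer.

Op 1: merge R3<->R0 -> R3=(0,0,0,0) R0=(0,0,0,0)
Op 2: inc R3 by 5 -> R3=(0,0,0,5) value=5
Op 3: inc R2 by 5 -> R2=(0,0,5,0) value=5
Op 4: merge R2<->R0 -> R2=(0,0,5,0) R0=(0,0,5,0)
Op 5: inc R1 by 5 -> R1=(0,5,0,0) value=5
Op 6: inc R0 by 4 -> R0=(4,0,5,0) value=9

Answer: 5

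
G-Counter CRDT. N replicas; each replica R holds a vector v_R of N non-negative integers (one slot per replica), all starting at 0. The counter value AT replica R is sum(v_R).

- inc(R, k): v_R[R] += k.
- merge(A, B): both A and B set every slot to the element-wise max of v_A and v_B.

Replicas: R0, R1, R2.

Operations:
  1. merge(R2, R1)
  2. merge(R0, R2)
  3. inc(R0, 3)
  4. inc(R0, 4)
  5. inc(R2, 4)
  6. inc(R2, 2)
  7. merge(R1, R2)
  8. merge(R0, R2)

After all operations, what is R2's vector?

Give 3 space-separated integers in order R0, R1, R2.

Answer: 7 0 6

Derivation:
Op 1: merge R2<->R1 -> R2=(0,0,0) R1=(0,0,0)
Op 2: merge R0<->R2 -> R0=(0,0,0) R2=(0,0,0)
Op 3: inc R0 by 3 -> R0=(3,0,0) value=3
Op 4: inc R0 by 4 -> R0=(7,0,0) value=7
Op 5: inc R2 by 4 -> R2=(0,0,4) value=4
Op 6: inc R2 by 2 -> R2=(0,0,6) value=6
Op 7: merge R1<->R2 -> R1=(0,0,6) R2=(0,0,6)
Op 8: merge R0<->R2 -> R0=(7,0,6) R2=(7,0,6)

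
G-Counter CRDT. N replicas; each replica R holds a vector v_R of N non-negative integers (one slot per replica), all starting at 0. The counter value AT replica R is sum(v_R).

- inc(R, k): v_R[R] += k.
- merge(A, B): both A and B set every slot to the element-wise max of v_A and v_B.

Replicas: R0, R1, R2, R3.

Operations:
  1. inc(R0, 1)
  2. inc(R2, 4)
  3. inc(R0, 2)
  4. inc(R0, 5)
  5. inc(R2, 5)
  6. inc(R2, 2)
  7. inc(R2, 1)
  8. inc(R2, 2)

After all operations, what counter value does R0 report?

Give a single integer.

Op 1: inc R0 by 1 -> R0=(1,0,0,0) value=1
Op 2: inc R2 by 4 -> R2=(0,0,4,0) value=4
Op 3: inc R0 by 2 -> R0=(3,0,0,0) value=3
Op 4: inc R0 by 5 -> R0=(8,0,0,0) value=8
Op 5: inc R2 by 5 -> R2=(0,0,9,0) value=9
Op 6: inc R2 by 2 -> R2=(0,0,11,0) value=11
Op 7: inc R2 by 1 -> R2=(0,0,12,0) value=12
Op 8: inc R2 by 2 -> R2=(0,0,14,0) value=14

Answer: 8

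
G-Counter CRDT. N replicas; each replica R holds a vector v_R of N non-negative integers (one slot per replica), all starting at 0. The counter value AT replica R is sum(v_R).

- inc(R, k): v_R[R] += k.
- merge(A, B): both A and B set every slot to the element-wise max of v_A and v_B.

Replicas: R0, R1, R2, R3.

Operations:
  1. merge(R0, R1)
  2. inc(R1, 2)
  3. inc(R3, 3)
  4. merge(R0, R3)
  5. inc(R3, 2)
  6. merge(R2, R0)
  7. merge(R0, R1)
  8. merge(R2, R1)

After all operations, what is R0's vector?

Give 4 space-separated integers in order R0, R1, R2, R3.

Op 1: merge R0<->R1 -> R0=(0,0,0,0) R1=(0,0,0,0)
Op 2: inc R1 by 2 -> R1=(0,2,0,0) value=2
Op 3: inc R3 by 3 -> R3=(0,0,0,3) value=3
Op 4: merge R0<->R3 -> R0=(0,0,0,3) R3=(0,0,0,3)
Op 5: inc R3 by 2 -> R3=(0,0,0,5) value=5
Op 6: merge R2<->R0 -> R2=(0,0,0,3) R0=(0,0,0,3)
Op 7: merge R0<->R1 -> R0=(0,2,0,3) R1=(0,2,0,3)
Op 8: merge R2<->R1 -> R2=(0,2,0,3) R1=(0,2,0,3)

Answer: 0 2 0 3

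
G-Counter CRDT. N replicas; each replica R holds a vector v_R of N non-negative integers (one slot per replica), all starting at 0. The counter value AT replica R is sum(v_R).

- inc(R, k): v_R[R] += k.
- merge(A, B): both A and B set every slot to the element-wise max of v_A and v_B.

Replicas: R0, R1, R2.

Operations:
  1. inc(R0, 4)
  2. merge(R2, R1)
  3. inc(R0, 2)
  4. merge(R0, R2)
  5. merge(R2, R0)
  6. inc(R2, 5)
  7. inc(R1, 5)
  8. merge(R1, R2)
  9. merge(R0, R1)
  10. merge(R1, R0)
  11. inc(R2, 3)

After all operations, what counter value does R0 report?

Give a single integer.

Op 1: inc R0 by 4 -> R0=(4,0,0) value=4
Op 2: merge R2<->R1 -> R2=(0,0,0) R1=(0,0,0)
Op 3: inc R0 by 2 -> R0=(6,0,0) value=6
Op 4: merge R0<->R2 -> R0=(6,0,0) R2=(6,0,0)
Op 5: merge R2<->R0 -> R2=(6,0,0) R0=(6,0,0)
Op 6: inc R2 by 5 -> R2=(6,0,5) value=11
Op 7: inc R1 by 5 -> R1=(0,5,0) value=5
Op 8: merge R1<->R2 -> R1=(6,5,5) R2=(6,5,5)
Op 9: merge R0<->R1 -> R0=(6,5,5) R1=(6,5,5)
Op 10: merge R1<->R0 -> R1=(6,5,5) R0=(6,5,5)
Op 11: inc R2 by 3 -> R2=(6,5,8) value=19

Answer: 16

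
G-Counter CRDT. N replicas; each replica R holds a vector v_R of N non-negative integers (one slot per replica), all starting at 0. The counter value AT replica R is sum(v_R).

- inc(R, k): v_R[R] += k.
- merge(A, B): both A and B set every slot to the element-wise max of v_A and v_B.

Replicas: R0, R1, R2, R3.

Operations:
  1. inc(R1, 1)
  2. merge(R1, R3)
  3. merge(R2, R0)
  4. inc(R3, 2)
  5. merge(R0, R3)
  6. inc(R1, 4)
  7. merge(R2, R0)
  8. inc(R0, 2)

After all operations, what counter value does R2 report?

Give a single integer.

Answer: 3

Derivation:
Op 1: inc R1 by 1 -> R1=(0,1,0,0) value=1
Op 2: merge R1<->R3 -> R1=(0,1,0,0) R3=(0,1,0,0)
Op 3: merge R2<->R0 -> R2=(0,0,0,0) R0=(0,0,0,0)
Op 4: inc R3 by 2 -> R3=(0,1,0,2) value=3
Op 5: merge R0<->R3 -> R0=(0,1,0,2) R3=(0,1,0,2)
Op 6: inc R1 by 4 -> R1=(0,5,0,0) value=5
Op 7: merge R2<->R0 -> R2=(0,1,0,2) R0=(0,1,0,2)
Op 8: inc R0 by 2 -> R0=(2,1,0,2) value=5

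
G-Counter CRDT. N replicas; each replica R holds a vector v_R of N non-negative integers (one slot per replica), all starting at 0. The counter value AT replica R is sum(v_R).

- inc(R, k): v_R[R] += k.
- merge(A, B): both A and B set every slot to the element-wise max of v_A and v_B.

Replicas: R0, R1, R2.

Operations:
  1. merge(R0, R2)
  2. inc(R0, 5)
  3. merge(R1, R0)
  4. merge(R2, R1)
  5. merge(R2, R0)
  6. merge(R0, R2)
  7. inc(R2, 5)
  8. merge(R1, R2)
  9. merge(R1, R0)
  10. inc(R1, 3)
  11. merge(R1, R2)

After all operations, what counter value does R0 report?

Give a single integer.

Answer: 10

Derivation:
Op 1: merge R0<->R2 -> R0=(0,0,0) R2=(0,0,0)
Op 2: inc R0 by 5 -> R0=(5,0,0) value=5
Op 3: merge R1<->R0 -> R1=(5,0,0) R0=(5,0,0)
Op 4: merge R2<->R1 -> R2=(5,0,0) R1=(5,0,0)
Op 5: merge R2<->R0 -> R2=(5,0,0) R0=(5,0,0)
Op 6: merge R0<->R2 -> R0=(5,0,0) R2=(5,0,0)
Op 7: inc R2 by 5 -> R2=(5,0,5) value=10
Op 8: merge R1<->R2 -> R1=(5,0,5) R2=(5,0,5)
Op 9: merge R1<->R0 -> R1=(5,0,5) R0=(5,0,5)
Op 10: inc R1 by 3 -> R1=(5,3,5) value=13
Op 11: merge R1<->R2 -> R1=(5,3,5) R2=(5,3,5)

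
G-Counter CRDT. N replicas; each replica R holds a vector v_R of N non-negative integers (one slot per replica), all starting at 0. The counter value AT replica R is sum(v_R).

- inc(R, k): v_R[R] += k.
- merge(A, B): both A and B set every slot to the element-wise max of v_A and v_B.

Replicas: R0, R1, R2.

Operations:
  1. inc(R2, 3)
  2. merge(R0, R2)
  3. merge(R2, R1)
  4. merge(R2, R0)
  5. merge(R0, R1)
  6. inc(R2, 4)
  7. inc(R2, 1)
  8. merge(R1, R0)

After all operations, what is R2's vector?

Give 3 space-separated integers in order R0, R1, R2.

Answer: 0 0 8

Derivation:
Op 1: inc R2 by 3 -> R2=(0,0,3) value=3
Op 2: merge R0<->R2 -> R0=(0,0,3) R2=(0,0,3)
Op 3: merge R2<->R1 -> R2=(0,0,3) R1=(0,0,3)
Op 4: merge R2<->R0 -> R2=(0,0,3) R0=(0,0,3)
Op 5: merge R0<->R1 -> R0=(0,0,3) R1=(0,0,3)
Op 6: inc R2 by 4 -> R2=(0,0,7) value=7
Op 7: inc R2 by 1 -> R2=(0,0,8) value=8
Op 8: merge R1<->R0 -> R1=(0,0,3) R0=(0,0,3)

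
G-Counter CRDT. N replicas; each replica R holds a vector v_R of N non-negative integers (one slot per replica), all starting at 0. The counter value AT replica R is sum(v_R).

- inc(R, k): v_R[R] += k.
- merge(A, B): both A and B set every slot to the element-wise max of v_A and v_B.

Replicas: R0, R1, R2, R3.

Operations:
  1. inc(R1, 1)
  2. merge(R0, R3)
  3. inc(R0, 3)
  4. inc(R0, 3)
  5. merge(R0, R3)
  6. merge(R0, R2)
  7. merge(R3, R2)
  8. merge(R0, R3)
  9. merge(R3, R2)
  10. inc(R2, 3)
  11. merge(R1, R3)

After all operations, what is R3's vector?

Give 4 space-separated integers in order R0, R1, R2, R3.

Answer: 6 1 0 0

Derivation:
Op 1: inc R1 by 1 -> R1=(0,1,0,0) value=1
Op 2: merge R0<->R3 -> R0=(0,0,0,0) R3=(0,0,0,0)
Op 3: inc R0 by 3 -> R0=(3,0,0,0) value=3
Op 4: inc R0 by 3 -> R0=(6,0,0,0) value=6
Op 5: merge R0<->R3 -> R0=(6,0,0,0) R3=(6,0,0,0)
Op 6: merge R0<->R2 -> R0=(6,0,0,0) R2=(6,0,0,0)
Op 7: merge R3<->R2 -> R3=(6,0,0,0) R2=(6,0,0,0)
Op 8: merge R0<->R3 -> R0=(6,0,0,0) R3=(6,0,0,0)
Op 9: merge R3<->R2 -> R3=(6,0,0,0) R2=(6,0,0,0)
Op 10: inc R2 by 3 -> R2=(6,0,3,0) value=9
Op 11: merge R1<->R3 -> R1=(6,1,0,0) R3=(6,1,0,0)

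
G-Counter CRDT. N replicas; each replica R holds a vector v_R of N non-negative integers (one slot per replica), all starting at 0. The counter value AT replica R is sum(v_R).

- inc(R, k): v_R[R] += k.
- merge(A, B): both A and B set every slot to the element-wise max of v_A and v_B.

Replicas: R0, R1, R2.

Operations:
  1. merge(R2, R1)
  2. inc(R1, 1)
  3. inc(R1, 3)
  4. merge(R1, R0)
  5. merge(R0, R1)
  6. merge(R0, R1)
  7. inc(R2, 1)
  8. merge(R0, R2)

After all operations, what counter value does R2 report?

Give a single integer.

Op 1: merge R2<->R1 -> R2=(0,0,0) R1=(0,0,0)
Op 2: inc R1 by 1 -> R1=(0,1,0) value=1
Op 3: inc R1 by 3 -> R1=(0,4,0) value=4
Op 4: merge R1<->R0 -> R1=(0,4,0) R0=(0,4,0)
Op 5: merge R0<->R1 -> R0=(0,4,0) R1=(0,4,0)
Op 6: merge R0<->R1 -> R0=(0,4,0) R1=(0,4,0)
Op 7: inc R2 by 1 -> R2=(0,0,1) value=1
Op 8: merge R0<->R2 -> R0=(0,4,1) R2=(0,4,1)

Answer: 5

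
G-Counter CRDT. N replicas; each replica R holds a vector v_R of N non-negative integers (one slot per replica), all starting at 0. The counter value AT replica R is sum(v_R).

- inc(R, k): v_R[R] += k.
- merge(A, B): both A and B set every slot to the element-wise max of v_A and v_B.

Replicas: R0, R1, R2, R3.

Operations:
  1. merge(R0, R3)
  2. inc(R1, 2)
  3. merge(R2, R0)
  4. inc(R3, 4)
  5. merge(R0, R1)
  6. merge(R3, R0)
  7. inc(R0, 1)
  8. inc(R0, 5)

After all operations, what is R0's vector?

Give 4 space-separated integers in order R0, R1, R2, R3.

Op 1: merge R0<->R3 -> R0=(0,0,0,0) R3=(0,0,0,0)
Op 2: inc R1 by 2 -> R1=(0,2,0,0) value=2
Op 3: merge R2<->R0 -> R2=(0,0,0,0) R0=(0,0,0,0)
Op 4: inc R3 by 4 -> R3=(0,0,0,4) value=4
Op 5: merge R0<->R1 -> R0=(0,2,0,0) R1=(0,2,0,0)
Op 6: merge R3<->R0 -> R3=(0,2,0,4) R0=(0,2,0,4)
Op 7: inc R0 by 1 -> R0=(1,2,0,4) value=7
Op 8: inc R0 by 5 -> R0=(6,2,0,4) value=12

Answer: 6 2 0 4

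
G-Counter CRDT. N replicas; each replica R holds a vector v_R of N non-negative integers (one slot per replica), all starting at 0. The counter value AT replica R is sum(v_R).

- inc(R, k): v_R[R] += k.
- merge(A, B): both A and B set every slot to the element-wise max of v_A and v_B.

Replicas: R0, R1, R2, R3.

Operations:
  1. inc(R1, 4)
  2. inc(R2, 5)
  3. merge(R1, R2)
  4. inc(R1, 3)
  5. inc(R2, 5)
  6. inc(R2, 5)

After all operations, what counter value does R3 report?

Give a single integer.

Answer: 0

Derivation:
Op 1: inc R1 by 4 -> R1=(0,4,0,0) value=4
Op 2: inc R2 by 5 -> R2=(0,0,5,0) value=5
Op 3: merge R1<->R2 -> R1=(0,4,5,0) R2=(0,4,5,0)
Op 4: inc R1 by 3 -> R1=(0,7,5,0) value=12
Op 5: inc R2 by 5 -> R2=(0,4,10,0) value=14
Op 6: inc R2 by 5 -> R2=(0,4,15,0) value=19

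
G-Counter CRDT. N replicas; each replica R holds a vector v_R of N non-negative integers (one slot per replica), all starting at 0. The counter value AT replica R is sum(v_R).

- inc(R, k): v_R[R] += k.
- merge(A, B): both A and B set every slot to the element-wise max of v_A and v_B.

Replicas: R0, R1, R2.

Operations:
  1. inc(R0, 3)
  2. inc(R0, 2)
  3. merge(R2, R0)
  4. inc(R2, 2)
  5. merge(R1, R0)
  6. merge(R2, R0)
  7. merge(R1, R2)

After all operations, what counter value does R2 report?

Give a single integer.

Op 1: inc R0 by 3 -> R0=(3,0,0) value=3
Op 2: inc R0 by 2 -> R0=(5,0,0) value=5
Op 3: merge R2<->R0 -> R2=(5,0,0) R0=(5,0,0)
Op 4: inc R2 by 2 -> R2=(5,0,2) value=7
Op 5: merge R1<->R0 -> R1=(5,0,0) R0=(5,0,0)
Op 6: merge R2<->R0 -> R2=(5,0,2) R0=(5,0,2)
Op 7: merge R1<->R2 -> R1=(5,0,2) R2=(5,0,2)

Answer: 7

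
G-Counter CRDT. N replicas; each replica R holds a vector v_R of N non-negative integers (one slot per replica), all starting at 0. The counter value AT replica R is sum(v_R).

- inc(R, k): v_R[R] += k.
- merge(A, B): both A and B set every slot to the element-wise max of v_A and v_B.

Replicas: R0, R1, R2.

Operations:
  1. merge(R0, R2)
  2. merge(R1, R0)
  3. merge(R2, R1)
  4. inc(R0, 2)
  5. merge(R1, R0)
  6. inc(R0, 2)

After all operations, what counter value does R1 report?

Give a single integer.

Answer: 2

Derivation:
Op 1: merge R0<->R2 -> R0=(0,0,0) R2=(0,0,0)
Op 2: merge R1<->R0 -> R1=(0,0,0) R0=(0,0,0)
Op 3: merge R2<->R1 -> R2=(0,0,0) R1=(0,0,0)
Op 4: inc R0 by 2 -> R0=(2,0,0) value=2
Op 5: merge R1<->R0 -> R1=(2,0,0) R0=(2,0,0)
Op 6: inc R0 by 2 -> R0=(4,0,0) value=4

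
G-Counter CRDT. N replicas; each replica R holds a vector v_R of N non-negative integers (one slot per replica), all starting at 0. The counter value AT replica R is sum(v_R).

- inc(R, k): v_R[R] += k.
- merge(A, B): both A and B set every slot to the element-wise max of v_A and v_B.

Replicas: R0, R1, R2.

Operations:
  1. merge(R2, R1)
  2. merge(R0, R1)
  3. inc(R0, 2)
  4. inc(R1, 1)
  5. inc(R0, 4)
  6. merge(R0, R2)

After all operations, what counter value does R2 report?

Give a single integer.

Op 1: merge R2<->R1 -> R2=(0,0,0) R1=(0,0,0)
Op 2: merge R0<->R1 -> R0=(0,0,0) R1=(0,0,0)
Op 3: inc R0 by 2 -> R0=(2,0,0) value=2
Op 4: inc R1 by 1 -> R1=(0,1,0) value=1
Op 5: inc R0 by 4 -> R0=(6,0,0) value=6
Op 6: merge R0<->R2 -> R0=(6,0,0) R2=(6,0,0)

Answer: 6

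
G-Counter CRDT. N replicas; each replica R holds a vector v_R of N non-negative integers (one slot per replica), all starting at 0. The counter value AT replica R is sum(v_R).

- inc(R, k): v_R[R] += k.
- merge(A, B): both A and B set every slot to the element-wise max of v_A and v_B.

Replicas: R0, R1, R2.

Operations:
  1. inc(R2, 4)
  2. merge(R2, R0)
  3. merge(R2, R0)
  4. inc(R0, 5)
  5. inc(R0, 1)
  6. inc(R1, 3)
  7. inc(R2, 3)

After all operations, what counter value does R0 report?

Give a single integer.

Op 1: inc R2 by 4 -> R2=(0,0,4) value=4
Op 2: merge R2<->R0 -> R2=(0,0,4) R0=(0,0,4)
Op 3: merge R2<->R0 -> R2=(0,0,4) R0=(0,0,4)
Op 4: inc R0 by 5 -> R0=(5,0,4) value=9
Op 5: inc R0 by 1 -> R0=(6,0,4) value=10
Op 6: inc R1 by 3 -> R1=(0,3,0) value=3
Op 7: inc R2 by 3 -> R2=(0,0,7) value=7

Answer: 10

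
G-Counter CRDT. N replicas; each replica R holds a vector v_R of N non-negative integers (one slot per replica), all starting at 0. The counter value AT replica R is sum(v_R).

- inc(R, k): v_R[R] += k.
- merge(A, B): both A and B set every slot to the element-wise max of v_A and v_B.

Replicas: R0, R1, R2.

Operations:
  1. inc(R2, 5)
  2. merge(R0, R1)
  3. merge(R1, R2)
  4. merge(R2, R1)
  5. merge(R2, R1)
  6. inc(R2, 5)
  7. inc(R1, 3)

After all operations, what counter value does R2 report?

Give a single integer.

Answer: 10

Derivation:
Op 1: inc R2 by 5 -> R2=(0,0,5) value=5
Op 2: merge R0<->R1 -> R0=(0,0,0) R1=(0,0,0)
Op 3: merge R1<->R2 -> R1=(0,0,5) R2=(0,0,5)
Op 4: merge R2<->R1 -> R2=(0,0,5) R1=(0,0,5)
Op 5: merge R2<->R1 -> R2=(0,0,5) R1=(0,0,5)
Op 6: inc R2 by 5 -> R2=(0,0,10) value=10
Op 7: inc R1 by 3 -> R1=(0,3,5) value=8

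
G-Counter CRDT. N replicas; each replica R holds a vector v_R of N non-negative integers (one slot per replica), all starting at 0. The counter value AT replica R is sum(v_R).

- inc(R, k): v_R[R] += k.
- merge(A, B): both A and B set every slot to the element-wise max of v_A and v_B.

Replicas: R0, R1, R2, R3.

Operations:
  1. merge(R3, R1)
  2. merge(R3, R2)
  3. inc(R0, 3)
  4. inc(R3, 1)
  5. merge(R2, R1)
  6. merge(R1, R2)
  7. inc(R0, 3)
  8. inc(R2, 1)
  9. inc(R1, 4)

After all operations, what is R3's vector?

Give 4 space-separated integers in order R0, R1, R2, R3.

Answer: 0 0 0 1

Derivation:
Op 1: merge R3<->R1 -> R3=(0,0,0,0) R1=(0,0,0,0)
Op 2: merge R3<->R2 -> R3=(0,0,0,0) R2=(0,0,0,0)
Op 3: inc R0 by 3 -> R0=(3,0,0,0) value=3
Op 4: inc R3 by 1 -> R3=(0,0,0,1) value=1
Op 5: merge R2<->R1 -> R2=(0,0,0,0) R1=(0,0,0,0)
Op 6: merge R1<->R2 -> R1=(0,0,0,0) R2=(0,0,0,0)
Op 7: inc R0 by 3 -> R0=(6,0,0,0) value=6
Op 8: inc R2 by 1 -> R2=(0,0,1,0) value=1
Op 9: inc R1 by 4 -> R1=(0,4,0,0) value=4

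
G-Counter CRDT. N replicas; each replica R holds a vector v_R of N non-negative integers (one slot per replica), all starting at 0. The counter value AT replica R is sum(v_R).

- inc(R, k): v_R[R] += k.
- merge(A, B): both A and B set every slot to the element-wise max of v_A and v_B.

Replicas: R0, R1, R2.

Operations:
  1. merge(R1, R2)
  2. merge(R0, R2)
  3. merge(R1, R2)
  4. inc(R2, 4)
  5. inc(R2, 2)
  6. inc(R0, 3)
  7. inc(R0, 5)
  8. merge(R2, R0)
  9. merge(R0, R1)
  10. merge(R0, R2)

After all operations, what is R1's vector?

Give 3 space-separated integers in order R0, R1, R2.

Answer: 8 0 6

Derivation:
Op 1: merge R1<->R2 -> R1=(0,0,0) R2=(0,0,0)
Op 2: merge R0<->R2 -> R0=(0,0,0) R2=(0,0,0)
Op 3: merge R1<->R2 -> R1=(0,0,0) R2=(0,0,0)
Op 4: inc R2 by 4 -> R2=(0,0,4) value=4
Op 5: inc R2 by 2 -> R2=(0,0,6) value=6
Op 6: inc R0 by 3 -> R0=(3,0,0) value=3
Op 7: inc R0 by 5 -> R0=(8,0,0) value=8
Op 8: merge R2<->R0 -> R2=(8,0,6) R0=(8,0,6)
Op 9: merge R0<->R1 -> R0=(8,0,6) R1=(8,0,6)
Op 10: merge R0<->R2 -> R0=(8,0,6) R2=(8,0,6)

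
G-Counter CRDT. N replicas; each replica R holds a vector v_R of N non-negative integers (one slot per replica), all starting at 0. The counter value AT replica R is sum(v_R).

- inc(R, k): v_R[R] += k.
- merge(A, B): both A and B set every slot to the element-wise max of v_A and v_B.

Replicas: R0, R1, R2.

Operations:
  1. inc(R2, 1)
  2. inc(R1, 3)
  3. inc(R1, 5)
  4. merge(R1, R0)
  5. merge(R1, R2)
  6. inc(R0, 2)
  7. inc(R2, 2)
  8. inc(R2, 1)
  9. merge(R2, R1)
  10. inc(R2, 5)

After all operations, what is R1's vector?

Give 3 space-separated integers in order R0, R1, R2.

Answer: 0 8 4

Derivation:
Op 1: inc R2 by 1 -> R2=(0,0,1) value=1
Op 2: inc R1 by 3 -> R1=(0,3,0) value=3
Op 3: inc R1 by 5 -> R1=(0,8,0) value=8
Op 4: merge R1<->R0 -> R1=(0,8,0) R0=(0,8,0)
Op 5: merge R1<->R2 -> R1=(0,8,1) R2=(0,8,1)
Op 6: inc R0 by 2 -> R0=(2,8,0) value=10
Op 7: inc R2 by 2 -> R2=(0,8,3) value=11
Op 8: inc R2 by 1 -> R2=(0,8,4) value=12
Op 9: merge R2<->R1 -> R2=(0,8,4) R1=(0,8,4)
Op 10: inc R2 by 5 -> R2=(0,8,9) value=17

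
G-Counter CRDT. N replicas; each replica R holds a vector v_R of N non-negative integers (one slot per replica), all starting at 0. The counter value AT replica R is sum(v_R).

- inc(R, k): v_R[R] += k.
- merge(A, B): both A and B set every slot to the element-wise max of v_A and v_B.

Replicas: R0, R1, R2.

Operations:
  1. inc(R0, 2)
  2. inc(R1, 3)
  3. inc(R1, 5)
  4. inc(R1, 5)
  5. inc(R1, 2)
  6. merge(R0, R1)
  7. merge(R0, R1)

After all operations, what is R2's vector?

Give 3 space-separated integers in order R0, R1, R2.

Answer: 0 0 0

Derivation:
Op 1: inc R0 by 2 -> R0=(2,0,0) value=2
Op 2: inc R1 by 3 -> R1=(0,3,0) value=3
Op 3: inc R1 by 5 -> R1=(0,8,0) value=8
Op 4: inc R1 by 5 -> R1=(0,13,0) value=13
Op 5: inc R1 by 2 -> R1=(0,15,0) value=15
Op 6: merge R0<->R1 -> R0=(2,15,0) R1=(2,15,0)
Op 7: merge R0<->R1 -> R0=(2,15,0) R1=(2,15,0)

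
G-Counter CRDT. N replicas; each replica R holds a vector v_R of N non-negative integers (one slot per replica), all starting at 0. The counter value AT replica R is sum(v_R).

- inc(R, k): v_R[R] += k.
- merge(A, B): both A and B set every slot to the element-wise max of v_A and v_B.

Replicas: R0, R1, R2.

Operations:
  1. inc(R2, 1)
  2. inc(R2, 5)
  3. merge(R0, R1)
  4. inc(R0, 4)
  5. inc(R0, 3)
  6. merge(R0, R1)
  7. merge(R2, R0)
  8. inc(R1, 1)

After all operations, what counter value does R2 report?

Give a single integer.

Op 1: inc R2 by 1 -> R2=(0,0,1) value=1
Op 2: inc R2 by 5 -> R2=(0,0,6) value=6
Op 3: merge R0<->R1 -> R0=(0,0,0) R1=(0,0,0)
Op 4: inc R0 by 4 -> R0=(4,0,0) value=4
Op 5: inc R0 by 3 -> R0=(7,0,0) value=7
Op 6: merge R0<->R1 -> R0=(7,0,0) R1=(7,0,0)
Op 7: merge R2<->R0 -> R2=(7,0,6) R0=(7,0,6)
Op 8: inc R1 by 1 -> R1=(7,1,0) value=8

Answer: 13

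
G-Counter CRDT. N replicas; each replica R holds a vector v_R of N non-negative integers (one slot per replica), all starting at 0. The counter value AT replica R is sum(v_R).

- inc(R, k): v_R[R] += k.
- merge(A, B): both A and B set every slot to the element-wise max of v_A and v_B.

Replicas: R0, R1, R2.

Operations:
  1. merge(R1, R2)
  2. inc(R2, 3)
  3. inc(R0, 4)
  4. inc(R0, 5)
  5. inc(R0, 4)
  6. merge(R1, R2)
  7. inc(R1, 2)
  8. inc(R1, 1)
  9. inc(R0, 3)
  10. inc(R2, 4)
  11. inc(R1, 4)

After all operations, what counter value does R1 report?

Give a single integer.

Answer: 10

Derivation:
Op 1: merge R1<->R2 -> R1=(0,0,0) R2=(0,0,0)
Op 2: inc R2 by 3 -> R2=(0,0,3) value=3
Op 3: inc R0 by 4 -> R0=(4,0,0) value=4
Op 4: inc R0 by 5 -> R0=(9,0,0) value=9
Op 5: inc R0 by 4 -> R0=(13,0,0) value=13
Op 6: merge R1<->R2 -> R1=(0,0,3) R2=(0,0,3)
Op 7: inc R1 by 2 -> R1=(0,2,3) value=5
Op 8: inc R1 by 1 -> R1=(0,3,3) value=6
Op 9: inc R0 by 3 -> R0=(16,0,0) value=16
Op 10: inc R2 by 4 -> R2=(0,0,7) value=7
Op 11: inc R1 by 4 -> R1=(0,7,3) value=10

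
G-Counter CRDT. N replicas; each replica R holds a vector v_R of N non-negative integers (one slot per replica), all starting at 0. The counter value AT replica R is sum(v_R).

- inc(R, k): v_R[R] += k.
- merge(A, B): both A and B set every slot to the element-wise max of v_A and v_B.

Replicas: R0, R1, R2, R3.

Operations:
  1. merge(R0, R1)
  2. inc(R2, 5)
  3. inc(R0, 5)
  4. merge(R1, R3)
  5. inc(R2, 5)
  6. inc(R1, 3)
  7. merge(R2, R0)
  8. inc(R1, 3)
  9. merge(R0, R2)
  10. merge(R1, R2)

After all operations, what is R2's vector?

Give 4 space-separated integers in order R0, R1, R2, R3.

Answer: 5 6 10 0

Derivation:
Op 1: merge R0<->R1 -> R0=(0,0,0,0) R1=(0,0,0,0)
Op 2: inc R2 by 5 -> R2=(0,0,5,0) value=5
Op 3: inc R0 by 5 -> R0=(5,0,0,0) value=5
Op 4: merge R1<->R3 -> R1=(0,0,0,0) R3=(0,0,0,0)
Op 5: inc R2 by 5 -> R2=(0,0,10,0) value=10
Op 6: inc R1 by 3 -> R1=(0,3,0,0) value=3
Op 7: merge R2<->R0 -> R2=(5,0,10,0) R0=(5,0,10,0)
Op 8: inc R1 by 3 -> R1=(0,6,0,0) value=6
Op 9: merge R0<->R2 -> R0=(5,0,10,0) R2=(5,0,10,0)
Op 10: merge R1<->R2 -> R1=(5,6,10,0) R2=(5,6,10,0)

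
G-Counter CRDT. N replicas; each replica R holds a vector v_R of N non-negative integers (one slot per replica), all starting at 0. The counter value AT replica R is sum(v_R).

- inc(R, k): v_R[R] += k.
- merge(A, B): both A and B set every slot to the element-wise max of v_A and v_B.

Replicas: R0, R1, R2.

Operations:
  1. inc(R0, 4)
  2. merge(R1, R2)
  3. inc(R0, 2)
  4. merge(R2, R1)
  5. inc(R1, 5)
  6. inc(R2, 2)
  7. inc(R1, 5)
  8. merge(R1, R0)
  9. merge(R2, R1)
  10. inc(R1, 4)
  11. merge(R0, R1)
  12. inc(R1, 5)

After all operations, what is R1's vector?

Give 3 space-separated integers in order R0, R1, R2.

Op 1: inc R0 by 4 -> R0=(4,0,0) value=4
Op 2: merge R1<->R2 -> R1=(0,0,0) R2=(0,0,0)
Op 3: inc R0 by 2 -> R0=(6,0,0) value=6
Op 4: merge R2<->R1 -> R2=(0,0,0) R1=(0,0,0)
Op 5: inc R1 by 5 -> R1=(0,5,0) value=5
Op 6: inc R2 by 2 -> R2=(0,0,2) value=2
Op 7: inc R1 by 5 -> R1=(0,10,0) value=10
Op 8: merge R1<->R0 -> R1=(6,10,0) R0=(6,10,0)
Op 9: merge R2<->R1 -> R2=(6,10,2) R1=(6,10,2)
Op 10: inc R1 by 4 -> R1=(6,14,2) value=22
Op 11: merge R0<->R1 -> R0=(6,14,2) R1=(6,14,2)
Op 12: inc R1 by 5 -> R1=(6,19,2) value=27

Answer: 6 19 2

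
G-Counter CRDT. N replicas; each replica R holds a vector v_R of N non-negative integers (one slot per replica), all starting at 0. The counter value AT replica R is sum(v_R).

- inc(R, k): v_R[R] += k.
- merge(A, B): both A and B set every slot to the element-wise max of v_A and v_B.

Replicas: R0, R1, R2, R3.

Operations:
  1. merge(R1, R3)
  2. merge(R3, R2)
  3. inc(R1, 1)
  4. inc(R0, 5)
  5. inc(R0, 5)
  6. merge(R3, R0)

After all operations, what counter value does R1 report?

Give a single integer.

Answer: 1

Derivation:
Op 1: merge R1<->R3 -> R1=(0,0,0,0) R3=(0,0,0,0)
Op 2: merge R3<->R2 -> R3=(0,0,0,0) R2=(0,0,0,0)
Op 3: inc R1 by 1 -> R1=(0,1,0,0) value=1
Op 4: inc R0 by 5 -> R0=(5,0,0,0) value=5
Op 5: inc R0 by 5 -> R0=(10,0,0,0) value=10
Op 6: merge R3<->R0 -> R3=(10,0,0,0) R0=(10,0,0,0)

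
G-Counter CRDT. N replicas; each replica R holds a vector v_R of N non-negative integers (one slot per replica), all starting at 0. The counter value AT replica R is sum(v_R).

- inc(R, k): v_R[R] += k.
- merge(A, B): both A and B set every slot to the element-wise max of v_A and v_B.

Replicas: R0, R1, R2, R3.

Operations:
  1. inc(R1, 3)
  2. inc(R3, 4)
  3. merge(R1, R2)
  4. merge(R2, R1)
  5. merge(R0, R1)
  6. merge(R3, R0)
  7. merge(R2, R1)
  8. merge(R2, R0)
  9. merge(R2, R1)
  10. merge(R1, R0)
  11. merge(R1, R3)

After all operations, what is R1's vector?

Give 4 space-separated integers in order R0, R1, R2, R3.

Answer: 0 3 0 4

Derivation:
Op 1: inc R1 by 3 -> R1=(0,3,0,0) value=3
Op 2: inc R3 by 4 -> R3=(0,0,0,4) value=4
Op 3: merge R1<->R2 -> R1=(0,3,0,0) R2=(0,3,0,0)
Op 4: merge R2<->R1 -> R2=(0,3,0,0) R1=(0,3,0,0)
Op 5: merge R0<->R1 -> R0=(0,3,0,0) R1=(0,3,0,0)
Op 6: merge R3<->R0 -> R3=(0,3,0,4) R0=(0,3,0,4)
Op 7: merge R2<->R1 -> R2=(0,3,0,0) R1=(0,3,0,0)
Op 8: merge R2<->R0 -> R2=(0,3,0,4) R0=(0,3,0,4)
Op 9: merge R2<->R1 -> R2=(0,3,0,4) R1=(0,3,0,4)
Op 10: merge R1<->R0 -> R1=(0,3,0,4) R0=(0,3,0,4)
Op 11: merge R1<->R3 -> R1=(0,3,0,4) R3=(0,3,0,4)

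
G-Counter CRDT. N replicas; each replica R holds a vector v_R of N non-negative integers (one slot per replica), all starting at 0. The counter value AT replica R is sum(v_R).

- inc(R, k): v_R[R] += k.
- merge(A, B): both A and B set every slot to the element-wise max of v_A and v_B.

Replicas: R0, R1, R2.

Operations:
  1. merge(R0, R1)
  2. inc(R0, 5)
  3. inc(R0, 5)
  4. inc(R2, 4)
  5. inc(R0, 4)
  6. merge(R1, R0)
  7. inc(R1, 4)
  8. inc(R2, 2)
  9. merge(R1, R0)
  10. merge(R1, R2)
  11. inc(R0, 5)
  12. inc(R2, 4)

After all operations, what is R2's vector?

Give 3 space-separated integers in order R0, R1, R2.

Op 1: merge R0<->R1 -> R0=(0,0,0) R1=(0,0,0)
Op 2: inc R0 by 5 -> R0=(5,0,0) value=5
Op 3: inc R0 by 5 -> R0=(10,0,0) value=10
Op 4: inc R2 by 4 -> R2=(0,0,4) value=4
Op 5: inc R0 by 4 -> R0=(14,0,0) value=14
Op 6: merge R1<->R0 -> R1=(14,0,0) R0=(14,0,0)
Op 7: inc R1 by 4 -> R1=(14,4,0) value=18
Op 8: inc R2 by 2 -> R2=(0,0,6) value=6
Op 9: merge R1<->R0 -> R1=(14,4,0) R0=(14,4,0)
Op 10: merge R1<->R2 -> R1=(14,4,6) R2=(14,4,6)
Op 11: inc R0 by 5 -> R0=(19,4,0) value=23
Op 12: inc R2 by 4 -> R2=(14,4,10) value=28

Answer: 14 4 10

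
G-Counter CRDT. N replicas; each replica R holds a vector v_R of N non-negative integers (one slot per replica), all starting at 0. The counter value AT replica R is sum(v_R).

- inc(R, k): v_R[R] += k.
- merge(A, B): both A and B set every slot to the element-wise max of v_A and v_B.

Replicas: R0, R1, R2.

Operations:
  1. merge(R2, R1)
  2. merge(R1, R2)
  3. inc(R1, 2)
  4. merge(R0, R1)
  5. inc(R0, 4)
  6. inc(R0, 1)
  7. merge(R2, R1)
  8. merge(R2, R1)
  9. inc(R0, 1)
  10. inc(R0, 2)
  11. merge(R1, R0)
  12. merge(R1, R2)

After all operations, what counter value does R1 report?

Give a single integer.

Op 1: merge R2<->R1 -> R2=(0,0,0) R1=(0,0,0)
Op 2: merge R1<->R2 -> R1=(0,0,0) R2=(0,0,0)
Op 3: inc R1 by 2 -> R1=(0,2,0) value=2
Op 4: merge R0<->R1 -> R0=(0,2,0) R1=(0,2,0)
Op 5: inc R0 by 4 -> R0=(4,2,0) value=6
Op 6: inc R0 by 1 -> R0=(5,2,0) value=7
Op 7: merge R2<->R1 -> R2=(0,2,0) R1=(0,2,0)
Op 8: merge R2<->R1 -> R2=(0,2,0) R1=(0,2,0)
Op 9: inc R0 by 1 -> R0=(6,2,0) value=8
Op 10: inc R0 by 2 -> R0=(8,2,0) value=10
Op 11: merge R1<->R0 -> R1=(8,2,0) R0=(8,2,0)
Op 12: merge R1<->R2 -> R1=(8,2,0) R2=(8,2,0)

Answer: 10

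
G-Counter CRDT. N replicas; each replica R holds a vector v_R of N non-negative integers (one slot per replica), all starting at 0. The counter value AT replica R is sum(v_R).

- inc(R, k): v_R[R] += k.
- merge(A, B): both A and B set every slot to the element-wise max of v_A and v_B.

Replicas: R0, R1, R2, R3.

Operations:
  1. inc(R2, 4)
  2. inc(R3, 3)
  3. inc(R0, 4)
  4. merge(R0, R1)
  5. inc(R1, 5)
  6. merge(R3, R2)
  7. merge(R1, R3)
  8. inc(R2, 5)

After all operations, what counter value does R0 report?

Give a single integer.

Op 1: inc R2 by 4 -> R2=(0,0,4,0) value=4
Op 2: inc R3 by 3 -> R3=(0,0,0,3) value=3
Op 3: inc R0 by 4 -> R0=(4,0,0,0) value=4
Op 4: merge R0<->R1 -> R0=(4,0,0,0) R1=(4,0,0,0)
Op 5: inc R1 by 5 -> R1=(4,5,0,0) value=9
Op 6: merge R3<->R2 -> R3=(0,0,4,3) R2=(0,0,4,3)
Op 7: merge R1<->R3 -> R1=(4,5,4,3) R3=(4,5,4,3)
Op 8: inc R2 by 5 -> R2=(0,0,9,3) value=12

Answer: 4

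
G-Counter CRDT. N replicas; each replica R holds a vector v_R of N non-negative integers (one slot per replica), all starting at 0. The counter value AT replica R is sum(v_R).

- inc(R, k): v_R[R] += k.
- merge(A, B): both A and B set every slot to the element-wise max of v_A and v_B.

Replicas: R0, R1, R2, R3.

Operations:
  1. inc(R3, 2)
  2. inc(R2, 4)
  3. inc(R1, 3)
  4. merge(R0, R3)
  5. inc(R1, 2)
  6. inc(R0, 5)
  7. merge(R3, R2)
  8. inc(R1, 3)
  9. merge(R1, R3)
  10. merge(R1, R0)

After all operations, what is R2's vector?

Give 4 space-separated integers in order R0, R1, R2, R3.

Op 1: inc R3 by 2 -> R3=(0,0,0,2) value=2
Op 2: inc R2 by 4 -> R2=(0,0,4,0) value=4
Op 3: inc R1 by 3 -> R1=(0,3,0,0) value=3
Op 4: merge R0<->R3 -> R0=(0,0,0,2) R3=(0,0,0,2)
Op 5: inc R1 by 2 -> R1=(0,5,0,0) value=5
Op 6: inc R0 by 5 -> R0=(5,0,0,2) value=7
Op 7: merge R3<->R2 -> R3=(0,0,4,2) R2=(0,0,4,2)
Op 8: inc R1 by 3 -> R1=(0,8,0,0) value=8
Op 9: merge R1<->R3 -> R1=(0,8,4,2) R3=(0,8,4,2)
Op 10: merge R1<->R0 -> R1=(5,8,4,2) R0=(5,8,4,2)

Answer: 0 0 4 2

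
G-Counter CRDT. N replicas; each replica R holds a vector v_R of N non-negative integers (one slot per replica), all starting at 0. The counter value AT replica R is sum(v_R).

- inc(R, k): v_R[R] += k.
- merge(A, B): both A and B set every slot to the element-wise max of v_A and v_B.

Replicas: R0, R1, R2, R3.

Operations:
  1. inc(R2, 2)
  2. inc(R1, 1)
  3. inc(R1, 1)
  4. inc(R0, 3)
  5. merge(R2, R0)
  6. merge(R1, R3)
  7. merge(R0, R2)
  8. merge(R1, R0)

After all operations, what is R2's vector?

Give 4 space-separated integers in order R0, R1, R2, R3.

Op 1: inc R2 by 2 -> R2=(0,0,2,0) value=2
Op 2: inc R1 by 1 -> R1=(0,1,0,0) value=1
Op 3: inc R1 by 1 -> R1=(0,2,0,0) value=2
Op 4: inc R0 by 3 -> R0=(3,0,0,0) value=3
Op 5: merge R2<->R0 -> R2=(3,0,2,0) R0=(3,0,2,0)
Op 6: merge R1<->R3 -> R1=(0,2,0,0) R3=(0,2,0,0)
Op 7: merge R0<->R2 -> R0=(3,0,2,0) R2=(3,0,2,0)
Op 8: merge R1<->R0 -> R1=(3,2,2,0) R0=(3,2,2,0)

Answer: 3 0 2 0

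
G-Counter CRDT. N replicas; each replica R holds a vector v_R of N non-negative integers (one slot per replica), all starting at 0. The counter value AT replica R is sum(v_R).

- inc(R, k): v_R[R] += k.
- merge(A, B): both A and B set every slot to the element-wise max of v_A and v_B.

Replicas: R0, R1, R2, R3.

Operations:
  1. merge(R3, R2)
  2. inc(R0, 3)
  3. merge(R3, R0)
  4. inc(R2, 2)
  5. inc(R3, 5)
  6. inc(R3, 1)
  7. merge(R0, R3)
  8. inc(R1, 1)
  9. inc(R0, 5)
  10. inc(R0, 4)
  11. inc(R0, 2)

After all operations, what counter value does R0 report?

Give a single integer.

Op 1: merge R3<->R2 -> R3=(0,0,0,0) R2=(0,0,0,0)
Op 2: inc R0 by 3 -> R0=(3,0,0,0) value=3
Op 3: merge R3<->R0 -> R3=(3,0,0,0) R0=(3,0,0,0)
Op 4: inc R2 by 2 -> R2=(0,0,2,0) value=2
Op 5: inc R3 by 5 -> R3=(3,0,0,5) value=8
Op 6: inc R3 by 1 -> R3=(3,0,0,6) value=9
Op 7: merge R0<->R3 -> R0=(3,0,0,6) R3=(3,0,0,6)
Op 8: inc R1 by 1 -> R1=(0,1,0,0) value=1
Op 9: inc R0 by 5 -> R0=(8,0,0,6) value=14
Op 10: inc R0 by 4 -> R0=(12,0,0,6) value=18
Op 11: inc R0 by 2 -> R0=(14,0,0,6) value=20

Answer: 20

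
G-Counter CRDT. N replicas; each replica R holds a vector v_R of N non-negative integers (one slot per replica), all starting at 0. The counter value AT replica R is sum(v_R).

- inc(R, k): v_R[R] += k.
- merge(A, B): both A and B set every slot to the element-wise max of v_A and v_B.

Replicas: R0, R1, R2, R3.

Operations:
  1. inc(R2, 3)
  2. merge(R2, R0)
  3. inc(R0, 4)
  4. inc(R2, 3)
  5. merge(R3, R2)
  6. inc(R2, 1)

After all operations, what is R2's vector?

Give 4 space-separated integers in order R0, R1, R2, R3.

Answer: 0 0 7 0

Derivation:
Op 1: inc R2 by 3 -> R2=(0,0,3,0) value=3
Op 2: merge R2<->R0 -> R2=(0,0,3,0) R0=(0,0,3,0)
Op 3: inc R0 by 4 -> R0=(4,0,3,0) value=7
Op 4: inc R2 by 3 -> R2=(0,0,6,0) value=6
Op 5: merge R3<->R2 -> R3=(0,0,6,0) R2=(0,0,6,0)
Op 6: inc R2 by 1 -> R2=(0,0,7,0) value=7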